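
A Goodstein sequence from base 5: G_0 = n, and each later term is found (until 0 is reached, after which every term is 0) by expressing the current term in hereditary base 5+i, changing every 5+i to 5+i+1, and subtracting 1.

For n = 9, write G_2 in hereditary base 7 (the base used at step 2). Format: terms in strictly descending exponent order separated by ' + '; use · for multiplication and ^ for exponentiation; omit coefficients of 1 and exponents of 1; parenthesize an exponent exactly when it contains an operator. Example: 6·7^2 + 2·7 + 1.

[0] 9 ≡ 5 + 4 (base 5). Lift 6: 10. −1: 9.
[1] 9 ≡ 6 + 3 (base 6). Lift 7: 10. −1: 9.

7 + 2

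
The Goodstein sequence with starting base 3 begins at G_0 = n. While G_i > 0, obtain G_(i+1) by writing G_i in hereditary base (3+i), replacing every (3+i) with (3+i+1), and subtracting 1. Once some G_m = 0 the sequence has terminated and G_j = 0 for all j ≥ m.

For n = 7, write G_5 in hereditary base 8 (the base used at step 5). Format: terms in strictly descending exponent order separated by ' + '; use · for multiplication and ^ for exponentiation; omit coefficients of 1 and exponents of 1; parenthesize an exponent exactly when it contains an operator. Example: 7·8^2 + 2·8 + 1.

G_0 = 7. HB_3(7) = 2·3 + 1. Bump = 9. G_1 = 8.
G_1 = 8. HB_4(8) = 2·4. Bump = 10. G_2 = 9.
G_2 = 9. HB_5(9) = 5 + 4. Bump = 10. G_3 = 9.
G_3 = 9. HB_6(9) = 6 + 3. Bump = 10. G_4 = 9.
G_4 = 9. HB_7(9) = 7 + 2. Bump = 10. G_5 = 9.
G_5 = 9. HB_8(9) = 8 + 1. Bump = 10. G_6 = 9.

8 + 1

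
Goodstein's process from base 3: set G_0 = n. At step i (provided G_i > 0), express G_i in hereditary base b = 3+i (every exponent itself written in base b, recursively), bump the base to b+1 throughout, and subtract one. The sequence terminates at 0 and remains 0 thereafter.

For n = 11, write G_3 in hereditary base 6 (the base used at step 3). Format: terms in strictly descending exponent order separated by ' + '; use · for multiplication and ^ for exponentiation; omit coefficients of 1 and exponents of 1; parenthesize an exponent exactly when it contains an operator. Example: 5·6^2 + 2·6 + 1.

5·6 + 5

[0] 11 ≡ 3^2 + 2 (base 3). Lift 4: 18. −1: 17.
[1] 17 ≡ 4^2 + 1 (base 4). Lift 5: 26. −1: 25.
[2] 25 ≡ 5^2 (base 5). Lift 6: 36. −1: 35.
[3] 35 ≡ 5·6 + 5 (base 6). Lift 7: 40. −1: 39.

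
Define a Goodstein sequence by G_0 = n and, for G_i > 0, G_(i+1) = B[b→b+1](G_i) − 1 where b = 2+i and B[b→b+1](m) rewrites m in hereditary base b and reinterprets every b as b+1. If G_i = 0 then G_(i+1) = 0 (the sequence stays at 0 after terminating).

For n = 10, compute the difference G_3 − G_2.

(0) 10|_2 = 2^(2 + 1) + 2 ↦ 3^(3 + 1) + 3|_3 = 84 ⇒ 83
(1) 83|_3 = 3^(3 + 1) + 2 ↦ 4^(4 + 1) + 2|_4 = 1026 ⇒ 1025
(2) 1025|_4 = 4^(4 + 1) + 1 ↦ 5^(5 + 1) + 1|_5 = 15626 ⇒ 15625

14600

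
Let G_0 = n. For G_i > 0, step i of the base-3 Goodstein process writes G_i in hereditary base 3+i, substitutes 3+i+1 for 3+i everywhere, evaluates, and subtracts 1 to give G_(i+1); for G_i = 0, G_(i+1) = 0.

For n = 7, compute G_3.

[0] 7 ≡ 2·3 + 1 (base 3). Lift 4: 9. −1: 8.
[1] 8 ≡ 2·4 (base 4). Lift 5: 10. −1: 9.
[2] 9 ≡ 5 + 4 (base 5). Lift 6: 10. −1: 9.
[3] 9 ≡ 6 + 3 (base 6). Lift 7: 10. −1: 9.

9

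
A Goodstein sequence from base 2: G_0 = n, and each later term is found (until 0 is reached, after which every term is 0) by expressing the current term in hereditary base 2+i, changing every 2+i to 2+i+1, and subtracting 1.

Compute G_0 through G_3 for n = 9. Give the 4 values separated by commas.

9, 81, 1023, 9842

i=0: 9 = 2^(2 + 1) + 1 (b=2); 2→3: 3^(3 + 1) + 1 = 82; 82−1 = 81
i=1: 81 = 3^(3 + 1) (b=3); 3→4: 4^(4 + 1) = 1024; 1024−1 = 1023
i=2: 1023 = 3·4^4 + 3·4^3 + 3·4^2 + 3·4 + 3 (b=4); 4→5: 3·5^5 + 3·5^3 + 3·5^2 + 3·5 + 3 = 9843; 9843−1 = 9842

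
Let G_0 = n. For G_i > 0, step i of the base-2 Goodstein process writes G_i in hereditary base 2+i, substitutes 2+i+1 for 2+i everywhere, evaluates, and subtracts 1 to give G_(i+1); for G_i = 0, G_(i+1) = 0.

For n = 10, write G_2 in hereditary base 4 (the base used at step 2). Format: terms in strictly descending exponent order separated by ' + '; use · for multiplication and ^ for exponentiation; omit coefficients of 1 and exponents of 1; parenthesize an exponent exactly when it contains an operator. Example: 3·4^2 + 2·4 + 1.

(0) 10|_2 = 2^(2 + 1) + 2 ↦ 3^(3 + 1) + 3|_3 = 84 ⇒ 83
(1) 83|_3 = 3^(3 + 1) + 2 ↦ 4^(4 + 1) + 2|_4 = 1026 ⇒ 1025
(2) 1025|_4 = 4^(4 + 1) + 1 ↦ 5^(5 + 1) + 1|_5 = 15626 ⇒ 15625

4^(4 + 1) + 1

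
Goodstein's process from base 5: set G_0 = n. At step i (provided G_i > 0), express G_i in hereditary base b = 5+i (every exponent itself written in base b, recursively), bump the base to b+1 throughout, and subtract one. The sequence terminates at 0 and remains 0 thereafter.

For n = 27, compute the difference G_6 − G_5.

6

i=0: 27 = 5^2 + 2 (b=5); 5→6: 6^2 + 2 = 38; 38−1 = 37
i=1: 37 = 6^2 + 1 (b=6); 6→7: 7^2 + 1 = 50; 50−1 = 49
i=2: 49 = 7^2 (b=7); 7→8: 8^2 = 64; 64−1 = 63
i=3: 63 = 7·8 + 7 (b=8); 8→9: 7·9 + 7 = 70; 70−1 = 69
i=4: 69 = 7·9 + 6 (b=9); 9→10: 7·10 + 6 = 76; 76−1 = 75
i=5: 75 = 7·10 + 5 (b=10); 10→11: 7·11 + 5 = 82; 82−1 = 81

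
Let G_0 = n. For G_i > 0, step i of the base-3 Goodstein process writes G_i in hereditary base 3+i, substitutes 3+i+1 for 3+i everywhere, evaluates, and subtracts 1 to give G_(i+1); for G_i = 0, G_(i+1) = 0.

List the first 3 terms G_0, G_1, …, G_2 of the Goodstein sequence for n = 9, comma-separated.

9, 15, 17

G_0 = 9. HB_3(9) = 3^2. Bump = 16. G_1 = 15.
G_1 = 15. HB_4(15) = 3·4 + 3. Bump = 18. G_2 = 17.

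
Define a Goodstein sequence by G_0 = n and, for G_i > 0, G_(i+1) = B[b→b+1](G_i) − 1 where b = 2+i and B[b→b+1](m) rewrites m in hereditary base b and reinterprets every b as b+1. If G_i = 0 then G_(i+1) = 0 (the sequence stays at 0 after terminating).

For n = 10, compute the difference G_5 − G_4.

10 —HB2→ 2^(2 + 1) + 2 —bump→ 3^(3 + 1) + 3 = 84 —(−1)→ 83
83 —HB3→ 3^(3 + 1) + 2 —bump→ 4^(4 + 1) + 2 = 1026 —(−1)→ 1025
1025 —HB4→ 4^(4 + 1) + 1 —bump→ 5^(5 + 1) + 1 = 15626 —(−1)→ 15625
15625 —HB5→ 5^(5 + 1) —bump→ 6^(6 + 1) = 279936 —(−1)→ 279935
279935 —HB6→ 5·6^6 + 5·6^5 + 5·6^4 + 5·6^3 + 5·6^2 + 5·6 + 5 —bump→ 5·7^7 + 5·7^5 + 5·7^4 + 5·7^3 + 5·7^2 + 5·7 + 5 = 4215755 —(−1)→ 4215754

3935819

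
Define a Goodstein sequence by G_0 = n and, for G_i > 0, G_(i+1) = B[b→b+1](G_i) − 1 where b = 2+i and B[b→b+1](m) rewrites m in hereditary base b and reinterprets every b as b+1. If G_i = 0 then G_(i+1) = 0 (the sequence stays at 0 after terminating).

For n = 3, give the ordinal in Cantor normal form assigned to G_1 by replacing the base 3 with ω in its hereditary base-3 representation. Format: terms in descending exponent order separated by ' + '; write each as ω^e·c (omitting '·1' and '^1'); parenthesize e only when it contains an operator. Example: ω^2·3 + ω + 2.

ω

[0] 3 ≡ 2 + 1 (base 2). Lift 3: 4. −1: 3.
[1] 3 ≡ 3 (base 3). Lift 4: 4. −1: 3.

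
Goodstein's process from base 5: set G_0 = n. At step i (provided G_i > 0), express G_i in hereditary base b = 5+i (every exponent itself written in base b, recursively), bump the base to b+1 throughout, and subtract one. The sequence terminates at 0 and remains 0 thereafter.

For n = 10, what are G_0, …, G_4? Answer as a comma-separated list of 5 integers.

10, 11, 11, 11, 11

10 —HB5→ 2·5 —bump→ 2·6 = 12 —(−1)→ 11
11 —HB6→ 6 + 5 —bump→ 7 + 5 = 12 —(−1)→ 11
11 —HB7→ 7 + 4 —bump→ 8 + 4 = 12 —(−1)→ 11
11 —HB8→ 8 + 3 —bump→ 9 + 3 = 12 —(−1)→ 11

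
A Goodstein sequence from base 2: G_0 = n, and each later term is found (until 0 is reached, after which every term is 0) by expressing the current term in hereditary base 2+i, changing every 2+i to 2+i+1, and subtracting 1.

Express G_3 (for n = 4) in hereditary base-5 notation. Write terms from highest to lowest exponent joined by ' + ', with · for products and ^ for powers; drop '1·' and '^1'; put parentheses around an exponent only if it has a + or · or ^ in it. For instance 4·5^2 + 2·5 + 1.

4 —HB2→ 2^2 —bump→ 3^3 = 27 —(−1)→ 26
26 —HB3→ 2·3^2 + 2·3 + 2 —bump→ 2·4^2 + 2·4 + 2 = 42 —(−1)→ 41
41 —HB4→ 2·4^2 + 2·4 + 1 —bump→ 2·5^2 + 2·5 + 1 = 61 —(−1)→ 60
60 —HB5→ 2·5^2 + 2·5 —bump→ 2·6^2 + 2·6 = 84 —(−1)→ 83

2·5^2 + 2·5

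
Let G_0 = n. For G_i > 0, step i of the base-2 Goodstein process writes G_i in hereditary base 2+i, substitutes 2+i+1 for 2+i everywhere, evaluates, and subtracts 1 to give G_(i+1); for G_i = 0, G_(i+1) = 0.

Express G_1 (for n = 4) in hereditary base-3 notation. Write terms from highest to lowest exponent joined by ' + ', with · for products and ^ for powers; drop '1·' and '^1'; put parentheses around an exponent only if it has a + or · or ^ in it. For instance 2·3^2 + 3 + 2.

step 0: 4 = 2^2; sub 3 for 2: 3^3; = 27; G_1 = 27−1 = 26
step 1: 26 = 2·3^2 + 2·3 + 2; sub 4 for 3: 2·4^2 + 2·4 + 2; = 42; G_2 = 42−1 = 41

2·3^2 + 2·3 + 2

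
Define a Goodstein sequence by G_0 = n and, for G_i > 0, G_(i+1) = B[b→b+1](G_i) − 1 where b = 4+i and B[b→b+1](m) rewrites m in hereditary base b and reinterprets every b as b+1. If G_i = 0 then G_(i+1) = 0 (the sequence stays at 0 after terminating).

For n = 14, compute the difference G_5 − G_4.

1

G_0 = 14. HB_4(14) = 3·4 + 2. Bump = 17. G_1 = 16.
G_1 = 16. HB_5(16) = 3·5 + 1. Bump = 19. G_2 = 18.
G_2 = 18. HB_6(18) = 3·6. Bump = 21. G_3 = 20.
G_3 = 20. HB_7(20) = 2·7 + 6. Bump = 22. G_4 = 21.
G_4 = 21. HB_8(21) = 2·8 + 5. Bump = 23. G_5 = 22.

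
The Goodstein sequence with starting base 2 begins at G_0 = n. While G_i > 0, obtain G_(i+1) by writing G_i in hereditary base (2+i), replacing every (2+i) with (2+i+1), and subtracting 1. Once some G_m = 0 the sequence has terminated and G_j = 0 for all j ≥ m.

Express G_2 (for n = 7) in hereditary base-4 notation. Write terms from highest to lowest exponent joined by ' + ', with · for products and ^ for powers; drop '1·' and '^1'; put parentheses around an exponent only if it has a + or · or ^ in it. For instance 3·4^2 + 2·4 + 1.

base 2: 7 = 2^2 + 2 + 1; at 3: 3^3 + 3 + 1 = 31; next = 30
base 3: 30 = 3^3 + 3; at 4: 4^4 + 4 = 260; next = 259
base 4: 259 = 4^4 + 3; at 5: 5^5 + 3 = 3128; next = 3127

4^4 + 3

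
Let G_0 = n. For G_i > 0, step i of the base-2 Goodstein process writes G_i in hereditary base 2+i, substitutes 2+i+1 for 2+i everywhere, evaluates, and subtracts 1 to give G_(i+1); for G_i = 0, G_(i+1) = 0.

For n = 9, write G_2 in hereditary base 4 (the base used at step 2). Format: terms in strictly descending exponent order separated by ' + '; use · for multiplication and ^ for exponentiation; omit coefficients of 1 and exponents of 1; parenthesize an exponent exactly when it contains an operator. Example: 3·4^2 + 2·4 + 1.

step 0: 9 = 2^(2 + 1) + 1; sub 3 for 2: 3^(3 + 1) + 1; = 82; G_1 = 82−1 = 81
step 1: 81 = 3^(3 + 1); sub 4 for 3: 4^(4 + 1); = 1024; G_2 = 1024−1 = 1023
step 2: 1023 = 3·4^4 + 3·4^3 + 3·4^2 + 3·4 + 3; sub 5 for 4: 3·5^5 + 3·5^3 + 3·5^2 + 3·5 + 3; = 9843; G_3 = 9843−1 = 9842

3·4^4 + 3·4^3 + 3·4^2 + 3·4 + 3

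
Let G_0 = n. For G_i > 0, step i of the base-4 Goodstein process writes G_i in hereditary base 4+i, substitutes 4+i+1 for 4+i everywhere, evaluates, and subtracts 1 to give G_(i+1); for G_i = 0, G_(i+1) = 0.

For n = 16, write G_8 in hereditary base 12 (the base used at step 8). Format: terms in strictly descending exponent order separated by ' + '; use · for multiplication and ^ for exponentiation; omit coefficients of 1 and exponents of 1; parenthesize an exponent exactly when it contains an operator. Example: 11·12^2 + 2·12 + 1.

3·12 + 7

[0] 16 ≡ 4^2 (base 4). Lift 5: 25. −1: 24.
[1] 24 ≡ 4·5 + 4 (base 5). Lift 6: 28. −1: 27.
[2] 27 ≡ 4·6 + 3 (base 6). Lift 7: 31. −1: 30.
[3] 30 ≡ 4·7 + 2 (base 7). Lift 8: 34. −1: 33.
[4] 33 ≡ 4·8 + 1 (base 8). Lift 9: 37. −1: 36.
[5] 36 ≡ 4·9 (base 9). Lift 10: 40. −1: 39.
[6] 39 ≡ 3·10 + 9 (base 10). Lift 11: 42. −1: 41.
[7] 41 ≡ 3·11 + 8 (base 11). Lift 12: 44. −1: 43.
[8] 43 ≡ 3·12 + 7 (base 12). Lift 13: 46. −1: 45.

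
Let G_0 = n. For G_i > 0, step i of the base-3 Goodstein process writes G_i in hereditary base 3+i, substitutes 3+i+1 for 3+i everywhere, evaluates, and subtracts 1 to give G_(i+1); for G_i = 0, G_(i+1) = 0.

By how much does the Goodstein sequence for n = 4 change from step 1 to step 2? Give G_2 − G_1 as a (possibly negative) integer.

0

i=0: 4 = 3 + 1 (b=3); 3→4: 4 + 1 = 5; 5−1 = 4
i=1: 4 = 4 (b=4); 4→5: 5 = 5; 5−1 = 4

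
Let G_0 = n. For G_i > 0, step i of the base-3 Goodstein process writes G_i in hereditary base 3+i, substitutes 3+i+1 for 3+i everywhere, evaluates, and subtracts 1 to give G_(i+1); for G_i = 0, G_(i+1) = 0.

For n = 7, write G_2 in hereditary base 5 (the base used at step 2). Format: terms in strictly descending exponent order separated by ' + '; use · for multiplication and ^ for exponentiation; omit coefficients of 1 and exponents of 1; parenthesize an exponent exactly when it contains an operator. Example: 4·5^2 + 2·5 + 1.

step 0: 7 = 2·3 + 1; sub 4 for 3: 2·4 + 1; = 9; G_1 = 9−1 = 8
step 1: 8 = 2·4; sub 5 for 4: 2·5; = 10; G_2 = 10−1 = 9

5 + 4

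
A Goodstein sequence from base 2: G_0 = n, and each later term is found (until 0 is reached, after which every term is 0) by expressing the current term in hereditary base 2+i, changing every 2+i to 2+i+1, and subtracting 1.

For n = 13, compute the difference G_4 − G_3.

G_0 = 13. HB_2(13) = 2^(2 + 1) + 2^2 + 1. Bump = 109. G_1 = 108.
G_1 = 108. HB_3(108) = 3^(3 + 1) + 3^3. Bump = 1280. G_2 = 1279.
G_2 = 1279. HB_4(1279) = 4^(4 + 1) + 3·4^3 + 3·4^2 + 3·4 + 3. Bump = 16093. G_3 = 16092.
G_3 = 16092. HB_5(16092) = 5^(5 + 1) + 3·5^3 + 3·5^2 + 3·5 + 2. Bump = 280712. G_4 = 280711.

264619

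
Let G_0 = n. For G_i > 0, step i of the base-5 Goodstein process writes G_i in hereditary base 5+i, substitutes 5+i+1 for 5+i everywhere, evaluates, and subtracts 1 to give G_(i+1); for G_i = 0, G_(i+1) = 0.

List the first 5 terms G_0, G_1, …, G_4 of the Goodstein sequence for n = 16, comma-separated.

[0] 16 ≡ 3·5 + 1 (base 5). Lift 6: 19. −1: 18.
[1] 18 ≡ 3·6 (base 6). Lift 7: 21. −1: 20.
[2] 20 ≡ 2·7 + 6 (base 7). Lift 8: 22. −1: 21.
[3] 21 ≡ 2·8 + 5 (base 8). Lift 9: 23. −1: 22.

16, 18, 20, 21, 22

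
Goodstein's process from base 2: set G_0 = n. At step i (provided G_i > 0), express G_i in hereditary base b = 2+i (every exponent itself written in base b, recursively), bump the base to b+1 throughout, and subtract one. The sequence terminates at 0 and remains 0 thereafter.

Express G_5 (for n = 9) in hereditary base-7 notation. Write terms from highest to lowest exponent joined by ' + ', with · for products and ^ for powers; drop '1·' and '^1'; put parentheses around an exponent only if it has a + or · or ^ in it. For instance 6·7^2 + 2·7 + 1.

3·7^7 + 3·7^3 + 3·7^2 + 3·7

(0) 9|_2 = 2^(2 + 1) + 1 ↦ 3^(3 + 1) + 1|_3 = 82 ⇒ 81
(1) 81|_3 = 3^(3 + 1) ↦ 4^(4 + 1)|_4 = 1024 ⇒ 1023
(2) 1023|_4 = 3·4^4 + 3·4^3 + 3·4^2 + 3·4 + 3 ↦ 3·5^5 + 3·5^3 + 3·5^2 + 3·5 + 3|_5 = 9843 ⇒ 9842
(3) 9842|_5 = 3·5^5 + 3·5^3 + 3·5^2 + 3·5 + 2 ↦ 3·6^6 + 3·6^3 + 3·6^2 + 3·6 + 2|_6 = 140744 ⇒ 140743
(4) 140743|_6 = 3·6^6 + 3·6^3 + 3·6^2 + 3·6 + 1 ↦ 3·7^7 + 3·7^3 + 3·7^2 + 3·7 + 1|_7 = 2471827 ⇒ 2471826
(5) 2471826|_7 = 3·7^7 + 3·7^3 + 3·7^2 + 3·7 ↦ 3·8^8 + 3·8^3 + 3·8^2 + 3·8|_8 = 50333400 ⇒ 50333399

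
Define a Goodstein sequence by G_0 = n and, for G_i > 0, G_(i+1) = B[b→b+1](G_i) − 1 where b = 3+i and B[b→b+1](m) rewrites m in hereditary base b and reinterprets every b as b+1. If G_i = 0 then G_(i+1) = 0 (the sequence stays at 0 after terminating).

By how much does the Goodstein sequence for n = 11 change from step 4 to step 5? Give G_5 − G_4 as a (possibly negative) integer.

(0) 11|_3 = 3^2 + 2 ↦ 4^2 + 2|_4 = 18 ⇒ 17
(1) 17|_4 = 4^2 + 1 ↦ 5^2 + 1|_5 = 26 ⇒ 25
(2) 25|_5 = 5^2 ↦ 6^2|_6 = 36 ⇒ 35
(3) 35|_6 = 5·6 + 5 ↦ 5·7 + 5|_7 = 40 ⇒ 39
(4) 39|_7 = 5·7 + 4 ↦ 5·8 + 4|_8 = 44 ⇒ 43

4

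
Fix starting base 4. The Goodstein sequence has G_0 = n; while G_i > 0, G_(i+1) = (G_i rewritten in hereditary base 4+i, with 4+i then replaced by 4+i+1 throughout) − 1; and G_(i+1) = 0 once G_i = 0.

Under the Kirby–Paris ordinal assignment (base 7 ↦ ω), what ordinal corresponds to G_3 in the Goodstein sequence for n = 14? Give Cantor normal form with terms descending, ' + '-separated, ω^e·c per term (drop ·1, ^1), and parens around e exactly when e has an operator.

ω·2 + 6

(0) 14|_4 = 3·4 + 2 ↦ 3·5 + 2|_5 = 17 ⇒ 16
(1) 16|_5 = 3·5 + 1 ↦ 3·6 + 1|_6 = 19 ⇒ 18
(2) 18|_6 = 3·6 ↦ 3·7|_7 = 21 ⇒ 20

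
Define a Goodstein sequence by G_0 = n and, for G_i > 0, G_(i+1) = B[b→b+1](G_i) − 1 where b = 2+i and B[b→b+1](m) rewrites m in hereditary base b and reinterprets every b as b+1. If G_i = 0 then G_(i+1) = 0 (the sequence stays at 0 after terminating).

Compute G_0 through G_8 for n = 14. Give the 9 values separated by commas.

14, 110, 1281, 18750, 326591, 5862840, 134404971, 3487116548, 100000555551

(0) 14|_2 = 2^(2 + 1) + 2^2 + 2 ↦ 3^(3 + 1) + 3^3 + 3|_3 = 111 ⇒ 110
(1) 110|_3 = 3^(3 + 1) + 3^3 + 2 ↦ 4^(4 + 1) + 4^4 + 2|_4 = 1282 ⇒ 1281
(2) 1281|_4 = 4^(4 + 1) + 4^4 + 1 ↦ 5^(5 + 1) + 5^5 + 1|_5 = 18751 ⇒ 18750
(3) 18750|_5 = 5^(5 + 1) + 5^5 ↦ 6^(6 + 1) + 6^6|_6 = 326592 ⇒ 326591
(4) 326591|_6 = 6^(6 + 1) + 5·6^5 + 5·6^4 + 5·6^3 + 5·6^2 + 5·6 + 5 ↦ 7^(7 + 1) + 5·7^5 + 5·7^4 + 5·7^3 + 5·7^2 + 5·7 + 5|_7 = 5862841 ⇒ 5862840
(5) 5862840|_7 = 7^(7 + 1) + 5·7^5 + 5·7^4 + 5·7^3 + 5·7^2 + 5·7 + 4 ↦ 8^(8 + 1) + 5·8^5 + 5·8^4 + 5·8^3 + 5·8^2 + 5·8 + 4|_8 = 134404972 ⇒ 134404971
(6) 134404971|_8 = 8^(8 + 1) + 5·8^5 + 5·8^4 + 5·8^3 + 5·8^2 + 5·8 + 3 ↦ 9^(9 + 1) + 5·9^5 + 5·9^4 + 5·9^3 + 5·9^2 + 5·9 + 3|_9 = 3487116549 ⇒ 3487116548
(7) 3487116548|_9 = 9^(9 + 1) + 5·9^5 + 5·9^4 + 5·9^3 + 5·9^2 + 5·9 + 2 ↦ 10^(10 + 1) + 5·10^5 + 5·10^4 + 5·10^3 + 5·10^2 + 5·10 + 2|_10 = 100000555552 ⇒ 100000555551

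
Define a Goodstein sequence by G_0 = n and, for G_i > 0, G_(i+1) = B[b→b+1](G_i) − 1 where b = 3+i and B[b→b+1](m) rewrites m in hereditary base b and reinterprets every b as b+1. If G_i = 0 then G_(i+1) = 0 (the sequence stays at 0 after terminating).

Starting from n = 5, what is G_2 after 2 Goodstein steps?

G_0=5  [base 3] 3 + 2  →[3↦4]→  4 + 2 = 6  −1 ⇒ G_1=5
G_1=5  [base 4] 4 + 1  →[4↦5]→  5 + 1 = 6  −1 ⇒ G_2=5

5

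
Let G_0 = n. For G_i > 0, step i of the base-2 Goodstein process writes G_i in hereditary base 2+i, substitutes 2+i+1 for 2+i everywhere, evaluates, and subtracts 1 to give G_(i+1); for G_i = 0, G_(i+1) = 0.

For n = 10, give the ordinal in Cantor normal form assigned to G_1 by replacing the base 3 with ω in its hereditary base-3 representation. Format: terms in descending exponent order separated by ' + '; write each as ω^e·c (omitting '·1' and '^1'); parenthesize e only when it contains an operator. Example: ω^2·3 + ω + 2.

ω^(ω + 1) + 2

base 2: 10 = 2^(2 + 1) + 2; at 3: 3^(3 + 1) + 3 = 84; next = 83
base 3: 83 = 3^(3 + 1) + 2; at 4: 4^(4 + 1) + 2 = 1026; next = 1025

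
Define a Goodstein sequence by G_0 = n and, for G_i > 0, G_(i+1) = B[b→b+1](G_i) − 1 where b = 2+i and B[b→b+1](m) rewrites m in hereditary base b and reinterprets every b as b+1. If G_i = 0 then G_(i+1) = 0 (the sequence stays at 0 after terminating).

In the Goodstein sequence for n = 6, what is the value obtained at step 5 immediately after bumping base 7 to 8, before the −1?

(0) 6|_2 = 2^2 + 2 ↦ 3^3 + 3|_3 = 30 ⇒ 29
(1) 29|_3 = 3^3 + 2 ↦ 4^4 + 2|_4 = 258 ⇒ 257
(2) 257|_4 = 4^4 + 1 ↦ 5^5 + 1|_5 = 3126 ⇒ 3125
(3) 3125|_5 = 5^5 ↦ 6^6|_6 = 46656 ⇒ 46655
(4) 46655|_6 = 5·6^5 + 5·6^4 + 5·6^3 + 5·6^2 + 5·6 + 5 ↦ 5·7^5 + 5·7^4 + 5·7^3 + 5·7^2 + 5·7 + 5|_7 = 98040 ⇒ 98039
(5) 98039|_7 = 5·7^5 + 5·7^4 + 5·7^3 + 5·7^2 + 5·7 + 4 ↦ 5·8^5 + 5·8^4 + 5·8^3 + 5·8^2 + 5·8 + 4|_8 = 187244 ⇒ 187243

187244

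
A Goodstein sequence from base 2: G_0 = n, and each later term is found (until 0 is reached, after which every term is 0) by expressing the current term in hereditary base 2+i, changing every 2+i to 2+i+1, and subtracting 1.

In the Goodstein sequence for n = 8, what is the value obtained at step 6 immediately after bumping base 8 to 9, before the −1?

G_0 = 8. HB_2(8) = 2^(2 + 1). Bump = 81. G_1 = 80.
G_1 = 80. HB_3(80) = 2·3^3 + 2·3^2 + 2·3 + 2. Bump = 554. G_2 = 553.
G_2 = 553. HB_4(553) = 2·4^4 + 2·4^2 + 2·4 + 1. Bump = 6311. G_3 = 6310.
G_3 = 6310. HB_5(6310) = 2·5^5 + 2·5^2 + 2·5. Bump = 93396. G_4 = 93395.
G_4 = 93395. HB_6(93395) = 2·6^6 + 2·6^2 + 6 + 5. Bump = 1647196. G_5 = 1647195.
G_5 = 1647195. HB_7(1647195) = 2·7^7 + 2·7^2 + 7 + 4. Bump = 33554572. G_6 = 33554571.
G_6 = 33554571. HB_8(33554571) = 2·8^8 + 2·8^2 + 8 + 3. Bump = 774841152. G_7 = 774841151.

774841152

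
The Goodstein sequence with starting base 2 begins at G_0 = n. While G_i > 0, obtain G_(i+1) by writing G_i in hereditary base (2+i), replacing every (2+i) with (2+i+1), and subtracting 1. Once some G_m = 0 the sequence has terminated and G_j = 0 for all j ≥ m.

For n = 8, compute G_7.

(0) 8|_2 = 2^(2 + 1) ↦ 3^(3 + 1)|_3 = 81 ⇒ 80
(1) 80|_3 = 2·3^3 + 2·3^2 + 2·3 + 2 ↦ 2·4^4 + 2·4^2 + 2·4 + 2|_4 = 554 ⇒ 553
(2) 553|_4 = 2·4^4 + 2·4^2 + 2·4 + 1 ↦ 2·5^5 + 2·5^2 + 2·5 + 1|_5 = 6311 ⇒ 6310
(3) 6310|_5 = 2·5^5 + 2·5^2 + 2·5 ↦ 2·6^6 + 2·6^2 + 2·6|_6 = 93396 ⇒ 93395
(4) 93395|_6 = 2·6^6 + 2·6^2 + 6 + 5 ↦ 2·7^7 + 2·7^2 + 7 + 5|_7 = 1647196 ⇒ 1647195
(5) 1647195|_7 = 2·7^7 + 2·7^2 + 7 + 4 ↦ 2·8^8 + 2·8^2 + 8 + 4|_8 = 33554572 ⇒ 33554571
(6) 33554571|_8 = 2·8^8 + 2·8^2 + 8 + 3 ↦ 2·9^9 + 2·9^2 + 9 + 3|_9 = 774841152 ⇒ 774841151
(7) 774841151|_9 = 2·9^9 + 2·9^2 + 9 + 2 ↦ 2·10^10 + 2·10^2 + 10 + 2|_10 = 20000000212 ⇒ 20000000211

774841151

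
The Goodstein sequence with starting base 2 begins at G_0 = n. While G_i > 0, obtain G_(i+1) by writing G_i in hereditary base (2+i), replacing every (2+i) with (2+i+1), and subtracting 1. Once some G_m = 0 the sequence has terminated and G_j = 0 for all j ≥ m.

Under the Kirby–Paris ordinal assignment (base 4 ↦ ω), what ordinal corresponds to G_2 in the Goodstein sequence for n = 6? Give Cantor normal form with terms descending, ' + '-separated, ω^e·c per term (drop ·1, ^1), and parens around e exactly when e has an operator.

ω^ω + 1

G_0=6  [base 2] 2^2 + 2  →[2↦3]→  3^3 + 3 = 30  −1 ⇒ G_1=29
G_1=29  [base 3] 3^3 + 2  →[3↦4]→  4^4 + 2 = 258  −1 ⇒ G_2=257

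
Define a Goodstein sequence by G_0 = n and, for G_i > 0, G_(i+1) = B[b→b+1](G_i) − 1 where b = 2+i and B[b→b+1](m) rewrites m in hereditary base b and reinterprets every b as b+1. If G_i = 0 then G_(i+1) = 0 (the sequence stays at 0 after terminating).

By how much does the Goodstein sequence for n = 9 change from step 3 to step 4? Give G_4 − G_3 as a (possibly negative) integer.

130901

9 —HB2→ 2^(2 + 1) + 1 —bump→ 3^(3 + 1) + 1 = 82 —(−1)→ 81
81 —HB3→ 3^(3 + 1) —bump→ 4^(4 + 1) = 1024 —(−1)→ 1023
1023 —HB4→ 3·4^4 + 3·4^3 + 3·4^2 + 3·4 + 3 —bump→ 3·5^5 + 3·5^3 + 3·5^2 + 3·5 + 3 = 9843 —(−1)→ 9842
9842 —HB5→ 3·5^5 + 3·5^3 + 3·5^2 + 3·5 + 2 —bump→ 3·6^6 + 3·6^3 + 3·6^2 + 3·6 + 2 = 140744 —(−1)→ 140743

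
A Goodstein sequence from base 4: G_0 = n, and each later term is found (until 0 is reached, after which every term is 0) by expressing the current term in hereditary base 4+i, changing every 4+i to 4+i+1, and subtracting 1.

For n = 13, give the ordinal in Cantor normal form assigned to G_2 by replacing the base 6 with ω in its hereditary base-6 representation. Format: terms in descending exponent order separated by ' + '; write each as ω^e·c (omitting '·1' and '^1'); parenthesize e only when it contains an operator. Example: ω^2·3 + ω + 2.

ω·2 + 5

(0) 13|_4 = 3·4 + 1 ↦ 3·5 + 1|_5 = 16 ⇒ 15
(1) 15|_5 = 3·5 ↦ 3·6|_6 = 18 ⇒ 17
(2) 17|_6 = 2·6 + 5 ↦ 2·7 + 5|_7 = 19 ⇒ 18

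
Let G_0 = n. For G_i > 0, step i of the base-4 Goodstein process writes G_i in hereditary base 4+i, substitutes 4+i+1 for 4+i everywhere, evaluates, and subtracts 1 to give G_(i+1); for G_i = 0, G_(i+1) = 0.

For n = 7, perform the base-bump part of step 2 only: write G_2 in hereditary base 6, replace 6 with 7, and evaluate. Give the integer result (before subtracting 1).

base 4: 7 = 4 + 3; at 5: 5 + 3 = 8; next = 7
base 5: 7 = 5 + 2; at 6: 6 + 2 = 8; next = 7
base 6: 7 = 6 + 1; at 7: 7 + 1 = 8; next = 7

8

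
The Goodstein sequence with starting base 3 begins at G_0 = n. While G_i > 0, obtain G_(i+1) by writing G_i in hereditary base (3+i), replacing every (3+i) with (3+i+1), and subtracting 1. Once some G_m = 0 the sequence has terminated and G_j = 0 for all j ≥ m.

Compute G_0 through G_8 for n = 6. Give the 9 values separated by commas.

6, 7, 7, 7, 7, 7, 6, 5, 4

i=0: 6 = 2·3 (b=3); 3→4: 2·4 = 8; 8−1 = 7
i=1: 7 = 4 + 3 (b=4); 4→5: 5 + 3 = 8; 8−1 = 7
i=2: 7 = 5 + 2 (b=5); 5→6: 6 + 2 = 8; 8−1 = 7
i=3: 7 = 6 + 1 (b=6); 6→7: 7 + 1 = 8; 8−1 = 7
i=4: 7 = 7 (b=7); 7→8: 8 = 8; 8−1 = 7
i=5: 7 = 7 (b=8); 8→9: 7 = 7; 7−1 = 6
i=6: 6 = 6 (b=9); 9→10: 6 = 6; 6−1 = 5
i=7: 5 = 5 (b=10); 10→11: 5 = 5; 5−1 = 4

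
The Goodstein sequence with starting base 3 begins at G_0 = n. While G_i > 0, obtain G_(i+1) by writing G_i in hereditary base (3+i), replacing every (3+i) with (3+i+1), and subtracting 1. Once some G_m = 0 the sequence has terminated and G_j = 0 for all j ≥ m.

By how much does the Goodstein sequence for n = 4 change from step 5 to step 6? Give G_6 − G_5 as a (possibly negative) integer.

base 3: 4 = 3 + 1; at 4: 4 + 1 = 5; next = 4
base 4: 4 = 4; at 5: 5 = 5; next = 4
base 5: 4 = 4; at 6: 4 = 4; next = 3
base 6: 3 = 3; at 7: 3 = 3; next = 2
base 7: 2 = 2; at 8: 2 = 2; next = 1
base 8: 1 = 1; at 9: 1 = 1; next = 0

-1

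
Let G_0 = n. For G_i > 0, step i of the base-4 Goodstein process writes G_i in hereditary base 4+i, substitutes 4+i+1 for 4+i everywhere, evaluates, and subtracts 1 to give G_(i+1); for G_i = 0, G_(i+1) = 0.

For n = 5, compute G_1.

5

G_0 = 5. HB_4(5) = 4 + 1. Bump = 6. G_1 = 5.
G_1 = 5. HB_5(5) = 5. Bump = 6. G_2 = 5.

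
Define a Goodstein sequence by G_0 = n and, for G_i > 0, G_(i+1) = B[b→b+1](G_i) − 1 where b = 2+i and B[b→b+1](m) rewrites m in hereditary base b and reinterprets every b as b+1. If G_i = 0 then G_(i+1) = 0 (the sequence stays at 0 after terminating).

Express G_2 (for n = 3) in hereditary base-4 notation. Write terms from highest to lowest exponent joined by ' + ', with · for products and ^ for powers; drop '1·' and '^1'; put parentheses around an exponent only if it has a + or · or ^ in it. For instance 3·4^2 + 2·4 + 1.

3 —HB2→ 2 + 1 —bump→ 3 + 1 = 4 —(−1)→ 3
3 —HB3→ 3 —bump→ 4 = 4 —(−1)→ 3
3 —HB4→ 3 —bump→ 3 = 3 —(−1)→ 2

3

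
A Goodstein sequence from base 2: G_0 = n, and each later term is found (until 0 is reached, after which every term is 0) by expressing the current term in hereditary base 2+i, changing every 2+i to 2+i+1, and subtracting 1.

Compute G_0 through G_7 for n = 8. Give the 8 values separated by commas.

8, 80, 553, 6310, 93395, 1647195, 33554571, 774841151

step 0: 8 = 2^(2 + 1); sub 3 for 2: 3^(3 + 1); = 81; G_1 = 81−1 = 80
step 1: 80 = 2·3^3 + 2·3^2 + 2·3 + 2; sub 4 for 3: 2·4^4 + 2·4^2 + 2·4 + 2; = 554; G_2 = 554−1 = 553
step 2: 553 = 2·4^4 + 2·4^2 + 2·4 + 1; sub 5 for 4: 2·5^5 + 2·5^2 + 2·5 + 1; = 6311; G_3 = 6311−1 = 6310
step 3: 6310 = 2·5^5 + 2·5^2 + 2·5; sub 6 for 5: 2·6^6 + 2·6^2 + 2·6; = 93396; G_4 = 93396−1 = 93395
step 4: 93395 = 2·6^6 + 2·6^2 + 6 + 5; sub 7 for 6: 2·7^7 + 2·7^2 + 7 + 5; = 1647196; G_5 = 1647196−1 = 1647195
step 5: 1647195 = 2·7^7 + 2·7^2 + 7 + 4; sub 8 for 7: 2·8^8 + 2·8^2 + 8 + 4; = 33554572; G_6 = 33554572−1 = 33554571
step 6: 33554571 = 2·8^8 + 2·8^2 + 8 + 3; sub 9 for 8: 2·9^9 + 2·9^2 + 9 + 3; = 774841152; G_7 = 774841152−1 = 774841151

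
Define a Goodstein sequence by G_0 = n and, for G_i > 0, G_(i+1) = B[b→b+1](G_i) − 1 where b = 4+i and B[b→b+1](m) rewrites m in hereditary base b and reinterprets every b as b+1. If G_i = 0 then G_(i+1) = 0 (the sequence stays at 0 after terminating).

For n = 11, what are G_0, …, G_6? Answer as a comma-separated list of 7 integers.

G_0=11  [base 4] 2·4 + 3  →[4↦5]→  2·5 + 3 = 13  −1 ⇒ G_1=12
G_1=12  [base 5] 2·5 + 2  →[5↦6]→  2·6 + 2 = 14  −1 ⇒ G_2=13
G_2=13  [base 6] 2·6 + 1  →[6↦7]→  2·7 + 1 = 15  −1 ⇒ G_3=14
G_3=14  [base 7] 2·7  →[7↦8]→  2·8 = 16  −1 ⇒ G_4=15
G_4=15  [base 8] 8 + 7  →[8↦9]→  9 + 7 = 16  −1 ⇒ G_5=15
G_5=15  [base 9] 9 + 6  →[9↦10]→  10 + 6 = 16  −1 ⇒ G_6=15

11, 12, 13, 14, 15, 15, 15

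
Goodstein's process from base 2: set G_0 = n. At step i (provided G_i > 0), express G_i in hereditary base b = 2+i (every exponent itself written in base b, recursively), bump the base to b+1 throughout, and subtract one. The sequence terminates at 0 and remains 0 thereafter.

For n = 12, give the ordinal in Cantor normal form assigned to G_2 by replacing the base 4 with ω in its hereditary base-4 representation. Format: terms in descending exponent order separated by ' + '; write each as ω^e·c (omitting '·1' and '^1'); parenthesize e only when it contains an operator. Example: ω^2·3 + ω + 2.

ω^(ω + 1) + ω^2·2 + ω·2 + 1

(0) 12|_2 = 2^(2 + 1) + 2^2 ↦ 3^(3 + 1) + 3^3|_3 = 108 ⇒ 107
(1) 107|_3 = 3^(3 + 1) + 2·3^2 + 2·3 + 2 ↦ 4^(4 + 1) + 2·4^2 + 2·4 + 2|_4 = 1066 ⇒ 1065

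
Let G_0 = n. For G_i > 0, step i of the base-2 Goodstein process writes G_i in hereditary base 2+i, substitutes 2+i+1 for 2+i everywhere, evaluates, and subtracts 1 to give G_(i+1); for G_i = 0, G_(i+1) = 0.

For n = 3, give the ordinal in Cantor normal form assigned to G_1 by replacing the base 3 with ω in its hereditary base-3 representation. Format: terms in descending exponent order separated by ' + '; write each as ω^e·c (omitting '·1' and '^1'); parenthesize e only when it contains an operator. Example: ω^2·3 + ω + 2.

ω

[0] 3 ≡ 2 + 1 (base 2). Lift 3: 4. −1: 3.
[1] 3 ≡ 3 (base 3). Lift 4: 4. −1: 3.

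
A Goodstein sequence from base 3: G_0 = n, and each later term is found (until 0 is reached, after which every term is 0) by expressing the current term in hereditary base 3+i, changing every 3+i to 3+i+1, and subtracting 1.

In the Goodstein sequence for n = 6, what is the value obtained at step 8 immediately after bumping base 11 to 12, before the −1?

4

[0] 6 ≡ 2·3 (base 3). Lift 4: 8. −1: 7.
[1] 7 ≡ 4 + 3 (base 4). Lift 5: 8. −1: 7.
[2] 7 ≡ 5 + 2 (base 5). Lift 6: 8. −1: 7.
[3] 7 ≡ 6 + 1 (base 6). Lift 7: 8. −1: 7.
[4] 7 ≡ 7 (base 7). Lift 8: 8. −1: 7.
[5] 7 ≡ 7 (base 8). Lift 9: 7. −1: 6.
[6] 6 ≡ 6 (base 9). Lift 10: 6. −1: 5.
[7] 5 ≡ 5 (base 10). Lift 11: 5. −1: 4.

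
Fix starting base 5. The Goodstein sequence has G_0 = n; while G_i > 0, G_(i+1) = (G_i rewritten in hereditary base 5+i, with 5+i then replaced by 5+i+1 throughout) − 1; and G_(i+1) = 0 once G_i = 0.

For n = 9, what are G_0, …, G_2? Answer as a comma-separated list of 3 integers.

[0] 9 ≡ 5 + 4 (base 5). Lift 6: 10. −1: 9.
[1] 9 ≡ 6 + 3 (base 6). Lift 7: 10. −1: 9.

9, 9, 9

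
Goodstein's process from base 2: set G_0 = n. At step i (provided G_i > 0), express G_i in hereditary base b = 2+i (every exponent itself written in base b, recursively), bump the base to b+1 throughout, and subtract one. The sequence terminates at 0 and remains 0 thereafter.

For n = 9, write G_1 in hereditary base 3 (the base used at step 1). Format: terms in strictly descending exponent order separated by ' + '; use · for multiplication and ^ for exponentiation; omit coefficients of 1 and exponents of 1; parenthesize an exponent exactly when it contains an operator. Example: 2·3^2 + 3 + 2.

3^(3 + 1)

i=0: 9 = 2^(2 + 1) + 1 (b=2); 2→3: 3^(3 + 1) + 1 = 82; 82−1 = 81
i=1: 81 = 3^(3 + 1) (b=3); 3→4: 4^(4 + 1) = 1024; 1024−1 = 1023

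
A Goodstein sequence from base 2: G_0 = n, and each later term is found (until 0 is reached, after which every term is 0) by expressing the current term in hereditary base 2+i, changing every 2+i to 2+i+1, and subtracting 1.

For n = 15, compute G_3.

G_0 = 15. HB_2(15) = 2^(2 + 1) + 2^2 + 2 + 1. Bump = 112. G_1 = 111.
G_1 = 111. HB_3(111) = 3^(3 + 1) + 3^3 + 3. Bump = 1284. G_2 = 1283.
G_2 = 1283. HB_4(1283) = 4^(4 + 1) + 4^4 + 3. Bump = 18753. G_3 = 18752.
G_3 = 18752. HB_5(18752) = 5^(5 + 1) + 5^5 + 2. Bump = 326594. G_4 = 326593.

18752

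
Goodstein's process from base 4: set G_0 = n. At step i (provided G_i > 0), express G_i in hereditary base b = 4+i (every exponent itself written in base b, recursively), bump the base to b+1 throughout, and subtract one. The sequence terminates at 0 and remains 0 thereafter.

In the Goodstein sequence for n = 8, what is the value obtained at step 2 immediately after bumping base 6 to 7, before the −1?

10

step 0: 8 = 2·4; sub 5 for 4: 2·5; = 10; G_1 = 10−1 = 9
step 1: 9 = 5 + 4; sub 6 for 5: 6 + 4; = 10; G_2 = 10−1 = 9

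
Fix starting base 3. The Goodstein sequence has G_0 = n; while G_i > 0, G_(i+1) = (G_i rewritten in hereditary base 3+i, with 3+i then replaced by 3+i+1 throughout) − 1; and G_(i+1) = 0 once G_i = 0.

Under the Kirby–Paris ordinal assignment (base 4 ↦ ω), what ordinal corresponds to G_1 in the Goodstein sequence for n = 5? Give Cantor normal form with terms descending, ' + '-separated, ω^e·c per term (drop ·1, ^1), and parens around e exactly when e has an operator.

5 —HB3→ 3 + 2 —bump→ 4 + 2 = 6 —(−1)→ 5
5 —HB4→ 4 + 1 —bump→ 5 + 1 = 6 —(−1)→ 5

ω + 1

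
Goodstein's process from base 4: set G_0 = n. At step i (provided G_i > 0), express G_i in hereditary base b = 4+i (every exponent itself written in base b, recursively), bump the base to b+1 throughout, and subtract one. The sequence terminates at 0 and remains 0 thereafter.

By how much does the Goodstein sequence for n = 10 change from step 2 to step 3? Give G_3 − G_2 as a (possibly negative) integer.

10 —HB4→ 2·4 + 2 —bump→ 2·5 + 2 = 12 —(−1)→ 11
11 —HB5→ 2·5 + 1 —bump→ 2·6 + 1 = 13 —(−1)→ 12
12 —HB6→ 2·6 —bump→ 2·7 = 14 —(−1)→ 13

1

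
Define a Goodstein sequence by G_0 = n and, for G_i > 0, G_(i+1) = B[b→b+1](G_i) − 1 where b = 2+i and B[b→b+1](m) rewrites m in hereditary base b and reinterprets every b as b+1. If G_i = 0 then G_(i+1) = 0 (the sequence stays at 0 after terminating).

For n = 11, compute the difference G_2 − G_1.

943

(0) 11|_2 = 2^(2 + 1) + 2 + 1 ↦ 3^(3 + 1) + 3 + 1|_3 = 85 ⇒ 84
(1) 84|_3 = 3^(3 + 1) + 3 ↦ 4^(4 + 1) + 4|_4 = 1028 ⇒ 1027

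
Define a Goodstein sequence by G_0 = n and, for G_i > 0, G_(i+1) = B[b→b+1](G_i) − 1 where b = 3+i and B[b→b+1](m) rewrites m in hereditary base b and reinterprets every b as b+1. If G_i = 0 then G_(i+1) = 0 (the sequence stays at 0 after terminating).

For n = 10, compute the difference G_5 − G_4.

G_0 = 10. HB_3(10) = 3^2 + 1. Bump = 17. G_1 = 16.
G_1 = 16. HB_4(16) = 4^2. Bump = 25. G_2 = 24.
G_2 = 24. HB_5(24) = 4·5 + 4. Bump = 28. G_3 = 27.
G_3 = 27. HB_6(27) = 4·6 + 3. Bump = 31. G_4 = 30.
G_4 = 30. HB_7(30) = 4·7 + 2. Bump = 34. G_5 = 33.

3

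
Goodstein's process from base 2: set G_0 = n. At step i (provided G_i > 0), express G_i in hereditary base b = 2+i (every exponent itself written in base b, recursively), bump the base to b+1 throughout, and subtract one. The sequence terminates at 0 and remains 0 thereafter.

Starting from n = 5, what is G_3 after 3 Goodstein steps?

5 —HB2→ 2^2 + 1 —bump→ 3^3 + 1 = 28 —(−1)→ 27
27 —HB3→ 3^3 —bump→ 4^4 = 256 —(−1)→ 255
255 —HB4→ 3·4^3 + 3·4^2 + 3·4 + 3 —bump→ 3·5^3 + 3·5^2 + 3·5 + 3 = 468 —(−1)→ 467

467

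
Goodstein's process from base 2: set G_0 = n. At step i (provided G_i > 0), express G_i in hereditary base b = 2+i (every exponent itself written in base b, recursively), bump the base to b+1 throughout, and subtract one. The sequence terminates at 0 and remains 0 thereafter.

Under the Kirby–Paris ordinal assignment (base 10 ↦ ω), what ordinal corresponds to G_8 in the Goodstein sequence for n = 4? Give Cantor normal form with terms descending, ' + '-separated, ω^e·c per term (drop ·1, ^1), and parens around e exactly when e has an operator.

ω^2·2 + ω + 1

(0) 4|_2 = 2^2 ↦ 3^3|_3 = 27 ⇒ 26
(1) 26|_3 = 2·3^2 + 2·3 + 2 ↦ 2·4^2 + 2·4 + 2|_4 = 42 ⇒ 41
(2) 41|_4 = 2·4^2 + 2·4 + 1 ↦ 2·5^2 + 2·5 + 1|_5 = 61 ⇒ 60
(3) 60|_5 = 2·5^2 + 2·5 ↦ 2·6^2 + 2·6|_6 = 84 ⇒ 83
(4) 83|_6 = 2·6^2 + 6 + 5 ↦ 2·7^2 + 7 + 5|_7 = 110 ⇒ 109
(5) 109|_7 = 2·7^2 + 7 + 4 ↦ 2·8^2 + 8 + 4|_8 = 140 ⇒ 139
(6) 139|_8 = 2·8^2 + 8 + 3 ↦ 2·9^2 + 9 + 3|_9 = 174 ⇒ 173
(7) 173|_9 = 2·9^2 + 9 + 2 ↦ 2·10^2 + 10 + 2|_10 = 212 ⇒ 211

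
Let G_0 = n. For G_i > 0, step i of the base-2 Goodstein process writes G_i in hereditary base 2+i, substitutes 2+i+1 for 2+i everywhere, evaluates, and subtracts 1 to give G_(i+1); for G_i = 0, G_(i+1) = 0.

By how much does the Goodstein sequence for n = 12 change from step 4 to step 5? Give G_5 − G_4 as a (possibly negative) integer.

5484891

(0) 12|_2 = 2^(2 + 1) + 2^2 ↦ 3^(3 + 1) + 3^3|_3 = 108 ⇒ 107
(1) 107|_3 = 3^(3 + 1) + 2·3^2 + 2·3 + 2 ↦ 4^(4 + 1) + 2·4^2 + 2·4 + 2|_4 = 1066 ⇒ 1065
(2) 1065|_4 = 4^(4 + 1) + 2·4^2 + 2·4 + 1 ↦ 5^(5 + 1) + 2·5^2 + 2·5 + 1|_5 = 15686 ⇒ 15685
(3) 15685|_5 = 5^(5 + 1) + 2·5^2 + 2·5 ↦ 6^(6 + 1) + 2·6^2 + 2·6|_6 = 280020 ⇒ 280019
(4) 280019|_6 = 6^(6 + 1) + 2·6^2 + 6 + 5 ↦ 7^(7 + 1) + 2·7^2 + 7 + 5|_7 = 5764911 ⇒ 5764910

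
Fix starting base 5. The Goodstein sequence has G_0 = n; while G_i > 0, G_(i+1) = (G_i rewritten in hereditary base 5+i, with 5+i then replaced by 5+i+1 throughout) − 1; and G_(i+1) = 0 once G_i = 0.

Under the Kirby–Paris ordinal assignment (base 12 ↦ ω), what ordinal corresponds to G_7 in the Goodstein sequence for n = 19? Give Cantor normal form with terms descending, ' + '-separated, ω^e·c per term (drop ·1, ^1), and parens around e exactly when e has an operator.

[0] 19 ≡ 3·5 + 4 (base 5). Lift 6: 22. −1: 21.
[1] 21 ≡ 3·6 + 3 (base 6). Lift 7: 24. −1: 23.
[2] 23 ≡ 3·7 + 2 (base 7). Lift 8: 26. −1: 25.
[3] 25 ≡ 3·8 + 1 (base 8). Lift 9: 28. −1: 27.
[4] 27 ≡ 3·9 (base 9). Lift 10: 30. −1: 29.
[5] 29 ≡ 2·10 + 9 (base 10). Lift 11: 31. −1: 30.
[6] 30 ≡ 2·11 + 8 (base 11). Lift 12: 32. −1: 31.
[7] 31 ≡ 2·12 + 7 (base 12). Lift 13: 33. −1: 32.

ω·2 + 7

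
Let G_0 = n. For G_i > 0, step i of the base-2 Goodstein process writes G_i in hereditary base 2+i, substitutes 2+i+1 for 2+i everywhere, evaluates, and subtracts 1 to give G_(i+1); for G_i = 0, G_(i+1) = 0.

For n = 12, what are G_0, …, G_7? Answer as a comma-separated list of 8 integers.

12, 107, 1065, 15685, 280019, 5764910, 134217867, 3486784574

G_0 = 12. HB_2(12) = 2^(2 + 1) + 2^2. Bump = 108. G_1 = 107.
G_1 = 107. HB_3(107) = 3^(3 + 1) + 2·3^2 + 2·3 + 2. Bump = 1066. G_2 = 1065.
G_2 = 1065. HB_4(1065) = 4^(4 + 1) + 2·4^2 + 2·4 + 1. Bump = 15686. G_3 = 15685.
G_3 = 15685. HB_5(15685) = 5^(5 + 1) + 2·5^2 + 2·5. Bump = 280020. G_4 = 280019.
G_4 = 280019. HB_6(280019) = 6^(6 + 1) + 2·6^2 + 6 + 5. Bump = 5764911. G_5 = 5764910.
G_5 = 5764910. HB_7(5764910) = 7^(7 + 1) + 2·7^2 + 7 + 4. Bump = 134217868. G_6 = 134217867.
G_6 = 134217867. HB_8(134217867) = 8^(8 + 1) + 2·8^2 + 8 + 3. Bump = 3486784575. G_7 = 3486784574.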